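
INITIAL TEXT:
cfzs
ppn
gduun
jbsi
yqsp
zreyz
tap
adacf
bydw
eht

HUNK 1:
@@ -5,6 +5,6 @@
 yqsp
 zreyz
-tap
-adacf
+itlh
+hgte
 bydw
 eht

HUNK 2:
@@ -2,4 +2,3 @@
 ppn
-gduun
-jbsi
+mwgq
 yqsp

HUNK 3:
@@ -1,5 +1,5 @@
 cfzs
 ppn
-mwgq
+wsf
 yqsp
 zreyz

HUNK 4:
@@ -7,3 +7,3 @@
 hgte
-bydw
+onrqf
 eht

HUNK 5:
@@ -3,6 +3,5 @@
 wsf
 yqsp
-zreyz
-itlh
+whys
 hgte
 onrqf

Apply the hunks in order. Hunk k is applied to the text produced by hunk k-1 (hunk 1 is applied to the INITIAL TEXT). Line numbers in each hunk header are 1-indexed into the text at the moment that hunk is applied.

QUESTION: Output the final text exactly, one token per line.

Hunk 1: at line 5 remove [tap,adacf] add [itlh,hgte] -> 10 lines: cfzs ppn gduun jbsi yqsp zreyz itlh hgte bydw eht
Hunk 2: at line 2 remove [gduun,jbsi] add [mwgq] -> 9 lines: cfzs ppn mwgq yqsp zreyz itlh hgte bydw eht
Hunk 3: at line 1 remove [mwgq] add [wsf] -> 9 lines: cfzs ppn wsf yqsp zreyz itlh hgte bydw eht
Hunk 4: at line 7 remove [bydw] add [onrqf] -> 9 lines: cfzs ppn wsf yqsp zreyz itlh hgte onrqf eht
Hunk 5: at line 3 remove [zreyz,itlh] add [whys] -> 8 lines: cfzs ppn wsf yqsp whys hgte onrqf eht

Answer: cfzs
ppn
wsf
yqsp
whys
hgte
onrqf
eht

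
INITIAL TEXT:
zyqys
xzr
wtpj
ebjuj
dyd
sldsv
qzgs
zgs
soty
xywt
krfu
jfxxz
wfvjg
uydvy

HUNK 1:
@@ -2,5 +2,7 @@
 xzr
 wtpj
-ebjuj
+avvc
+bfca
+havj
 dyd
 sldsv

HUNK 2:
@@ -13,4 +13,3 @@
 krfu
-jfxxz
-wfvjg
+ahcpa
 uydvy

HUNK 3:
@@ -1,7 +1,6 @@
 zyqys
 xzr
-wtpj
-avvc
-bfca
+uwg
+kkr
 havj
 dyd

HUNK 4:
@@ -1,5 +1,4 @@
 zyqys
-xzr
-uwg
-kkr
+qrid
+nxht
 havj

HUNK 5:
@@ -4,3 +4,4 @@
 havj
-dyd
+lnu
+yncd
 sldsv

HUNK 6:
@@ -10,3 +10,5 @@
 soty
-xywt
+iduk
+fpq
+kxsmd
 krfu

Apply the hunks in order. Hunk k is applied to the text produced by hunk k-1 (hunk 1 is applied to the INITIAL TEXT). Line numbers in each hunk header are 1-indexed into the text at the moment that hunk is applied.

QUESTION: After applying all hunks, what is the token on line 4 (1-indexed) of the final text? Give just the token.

Hunk 1: at line 2 remove [ebjuj] add [avvc,bfca,havj] -> 16 lines: zyqys xzr wtpj avvc bfca havj dyd sldsv qzgs zgs soty xywt krfu jfxxz wfvjg uydvy
Hunk 2: at line 13 remove [jfxxz,wfvjg] add [ahcpa] -> 15 lines: zyqys xzr wtpj avvc bfca havj dyd sldsv qzgs zgs soty xywt krfu ahcpa uydvy
Hunk 3: at line 1 remove [wtpj,avvc,bfca] add [uwg,kkr] -> 14 lines: zyqys xzr uwg kkr havj dyd sldsv qzgs zgs soty xywt krfu ahcpa uydvy
Hunk 4: at line 1 remove [xzr,uwg,kkr] add [qrid,nxht] -> 13 lines: zyqys qrid nxht havj dyd sldsv qzgs zgs soty xywt krfu ahcpa uydvy
Hunk 5: at line 4 remove [dyd] add [lnu,yncd] -> 14 lines: zyqys qrid nxht havj lnu yncd sldsv qzgs zgs soty xywt krfu ahcpa uydvy
Hunk 6: at line 10 remove [xywt] add [iduk,fpq,kxsmd] -> 16 lines: zyqys qrid nxht havj lnu yncd sldsv qzgs zgs soty iduk fpq kxsmd krfu ahcpa uydvy
Final line 4: havj

Answer: havj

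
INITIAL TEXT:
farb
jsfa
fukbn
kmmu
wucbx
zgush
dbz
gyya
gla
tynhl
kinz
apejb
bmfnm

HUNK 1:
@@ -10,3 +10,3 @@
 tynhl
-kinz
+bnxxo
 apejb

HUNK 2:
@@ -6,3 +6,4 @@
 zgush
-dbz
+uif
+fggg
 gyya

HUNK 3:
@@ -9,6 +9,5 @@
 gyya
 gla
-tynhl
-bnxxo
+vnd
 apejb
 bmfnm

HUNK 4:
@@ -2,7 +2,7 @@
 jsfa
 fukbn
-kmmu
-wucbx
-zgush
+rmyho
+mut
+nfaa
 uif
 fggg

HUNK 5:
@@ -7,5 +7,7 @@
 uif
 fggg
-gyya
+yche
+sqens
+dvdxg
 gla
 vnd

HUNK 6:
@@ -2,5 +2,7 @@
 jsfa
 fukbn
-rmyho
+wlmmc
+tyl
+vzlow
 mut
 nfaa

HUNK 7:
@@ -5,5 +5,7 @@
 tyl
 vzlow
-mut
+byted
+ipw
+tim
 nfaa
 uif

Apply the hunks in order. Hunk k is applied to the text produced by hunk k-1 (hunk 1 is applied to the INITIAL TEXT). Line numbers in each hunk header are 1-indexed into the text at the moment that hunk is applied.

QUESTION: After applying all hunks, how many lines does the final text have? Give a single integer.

Answer: 19

Derivation:
Hunk 1: at line 10 remove [kinz] add [bnxxo] -> 13 lines: farb jsfa fukbn kmmu wucbx zgush dbz gyya gla tynhl bnxxo apejb bmfnm
Hunk 2: at line 6 remove [dbz] add [uif,fggg] -> 14 lines: farb jsfa fukbn kmmu wucbx zgush uif fggg gyya gla tynhl bnxxo apejb bmfnm
Hunk 3: at line 9 remove [tynhl,bnxxo] add [vnd] -> 13 lines: farb jsfa fukbn kmmu wucbx zgush uif fggg gyya gla vnd apejb bmfnm
Hunk 4: at line 2 remove [kmmu,wucbx,zgush] add [rmyho,mut,nfaa] -> 13 lines: farb jsfa fukbn rmyho mut nfaa uif fggg gyya gla vnd apejb bmfnm
Hunk 5: at line 7 remove [gyya] add [yche,sqens,dvdxg] -> 15 lines: farb jsfa fukbn rmyho mut nfaa uif fggg yche sqens dvdxg gla vnd apejb bmfnm
Hunk 6: at line 2 remove [rmyho] add [wlmmc,tyl,vzlow] -> 17 lines: farb jsfa fukbn wlmmc tyl vzlow mut nfaa uif fggg yche sqens dvdxg gla vnd apejb bmfnm
Hunk 7: at line 5 remove [mut] add [byted,ipw,tim] -> 19 lines: farb jsfa fukbn wlmmc tyl vzlow byted ipw tim nfaa uif fggg yche sqens dvdxg gla vnd apejb bmfnm
Final line count: 19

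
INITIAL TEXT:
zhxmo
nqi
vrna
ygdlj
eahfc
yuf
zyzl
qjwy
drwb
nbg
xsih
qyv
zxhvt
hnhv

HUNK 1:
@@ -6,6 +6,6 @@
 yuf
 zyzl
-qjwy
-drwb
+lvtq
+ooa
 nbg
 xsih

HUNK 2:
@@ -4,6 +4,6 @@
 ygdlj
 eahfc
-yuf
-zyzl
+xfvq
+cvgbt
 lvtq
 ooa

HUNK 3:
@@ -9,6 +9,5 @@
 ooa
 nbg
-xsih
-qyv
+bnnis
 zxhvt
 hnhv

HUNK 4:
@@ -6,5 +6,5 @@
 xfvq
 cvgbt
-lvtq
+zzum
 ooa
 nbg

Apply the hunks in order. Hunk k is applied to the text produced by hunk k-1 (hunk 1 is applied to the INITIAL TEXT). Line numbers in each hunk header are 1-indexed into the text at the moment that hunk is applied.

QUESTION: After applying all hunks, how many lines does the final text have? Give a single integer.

Hunk 1: at line 6 remove [qjwy,drwb] add [lvtq,ooa] -> 14 lines: zhxmo nqi vrna ygdlj eahfc yuf zyzl lvtq ooa nbg xsih qyv zxhvt hnhv
Hunk 2: at line 4 remove [yuf,zyzl] add [xfvq,cvgbt] -> 14 lines: zhxmo nqi vrna ygdlj eahfc xfvq cvgbt lvtq ooa nbg xsih qyv zxhvt hnhv
Hunk 3: at line 9 remove [xsih,qyv] add [bnnis] -> 13 lines: zhxmo nqi vrna ygdlj eahfc xfvq cvgbt lvtq ooa nbg bnnis zxhvt hnhv
Hunk 4: at line 6 remove [lvtq] add [zzum] -> 13 lines: zhxmo nqi vrna ygdlj eahfc xfvq cvgbt zzum ooa nbg bnnis zxhvt hnhv
Final line count: 13

Answer: 13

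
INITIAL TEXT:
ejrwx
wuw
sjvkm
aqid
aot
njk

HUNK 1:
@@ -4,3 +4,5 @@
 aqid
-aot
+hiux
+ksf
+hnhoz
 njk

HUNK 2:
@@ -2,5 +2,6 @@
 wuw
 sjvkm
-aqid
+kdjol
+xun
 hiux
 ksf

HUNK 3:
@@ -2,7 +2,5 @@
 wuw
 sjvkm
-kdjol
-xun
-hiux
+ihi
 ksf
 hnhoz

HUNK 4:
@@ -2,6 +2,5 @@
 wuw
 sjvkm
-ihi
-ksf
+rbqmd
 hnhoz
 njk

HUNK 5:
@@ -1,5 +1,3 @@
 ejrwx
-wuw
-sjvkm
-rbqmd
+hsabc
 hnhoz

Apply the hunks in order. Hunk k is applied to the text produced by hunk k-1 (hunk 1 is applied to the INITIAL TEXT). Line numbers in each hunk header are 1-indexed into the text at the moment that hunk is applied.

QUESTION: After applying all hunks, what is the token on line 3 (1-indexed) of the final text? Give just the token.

Hunk 1: at line 4 remove [aot] add [hiux,ksf,hnhoz] -> 8 lines: ejrwx wuw sjvkm aqid hiux ksf hnhoz njk
Hunk 2: at line 2 remove [aqid] add [kdjol,xun] -> 9 lines: ejrwx wuw sjvkm kdjol xun hiux ksf hnhoz njk
Hunk 3: at line 2 remove [kdjol,xun,hiux] add [ihi] -> 7 lines: ejrwx wuw sjvkm ihi ksf hnhoz njk
Hunk 4: at line 2 remove [ihi,ksf] add [rbqmd] -> 6 lines: ejrwx wuw sjvkm rbqmd hnhoz njk
Hunk 5: at line 1 remove [wuw,sjvkm,rbqmd] add [hsabc] -> 4 lines: ejrwx hsabc hnhoz njk
Final line 3: hnhoz

Answer: hnhoz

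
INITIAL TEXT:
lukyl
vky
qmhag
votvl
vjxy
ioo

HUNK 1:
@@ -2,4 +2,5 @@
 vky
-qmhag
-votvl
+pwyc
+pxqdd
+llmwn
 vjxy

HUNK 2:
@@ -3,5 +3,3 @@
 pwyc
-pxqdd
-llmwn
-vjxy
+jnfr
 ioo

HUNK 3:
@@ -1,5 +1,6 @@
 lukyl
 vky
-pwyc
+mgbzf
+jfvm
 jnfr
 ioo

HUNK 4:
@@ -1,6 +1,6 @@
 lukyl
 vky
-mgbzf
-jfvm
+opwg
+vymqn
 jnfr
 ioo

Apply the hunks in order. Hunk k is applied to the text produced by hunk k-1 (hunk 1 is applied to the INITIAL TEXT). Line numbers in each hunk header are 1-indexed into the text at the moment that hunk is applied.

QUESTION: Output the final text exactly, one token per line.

Hunk 1: at line 2 remove [qmhag,votvl] add [pwyc,pxqdd,llmwn] -> 7 lines: lukyl vky pwyc pxqdd llmwn vjxy ioo
Hunk 2: at line 3 remove [pxqdd,llmwn,vjxy] add [jnfr] -> 5 lines: lukyl vky pwyc jnfr ioo
Hunk 3: at line 1 remove [pwyc] add [mgbzf,jfvm] -> 6 lines: lukyl vky mgbzf jfvm jnfr ioo
Hunk 4: at line 1 remove [mgbzf,jfvm] add [opwg,vymqn] -> 6 lines: lukyl vky opwg vymqn jnfr ioo

Answer: lukyl
vky
opwg
vymqn
jnfr
ioo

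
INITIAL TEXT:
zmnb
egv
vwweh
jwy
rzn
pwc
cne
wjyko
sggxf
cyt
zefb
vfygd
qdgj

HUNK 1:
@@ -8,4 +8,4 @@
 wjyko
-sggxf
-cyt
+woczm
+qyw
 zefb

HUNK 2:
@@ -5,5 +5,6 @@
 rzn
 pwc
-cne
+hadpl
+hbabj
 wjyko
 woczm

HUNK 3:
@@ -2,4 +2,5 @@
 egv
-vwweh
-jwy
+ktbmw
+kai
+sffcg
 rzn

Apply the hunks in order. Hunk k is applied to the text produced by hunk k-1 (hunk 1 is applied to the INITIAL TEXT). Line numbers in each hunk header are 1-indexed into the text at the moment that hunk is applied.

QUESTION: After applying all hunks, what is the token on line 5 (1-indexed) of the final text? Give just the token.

Answer: sffcg

Derivation:
Hunk 1: at line 8 remove [sggxf,cyt] add [woczm,qyw] -> 13 lines: zmnb egv vwweh jwy rzn pwc cne wjyko woczm qyw zefb vfygd qdgj
Hunk 2: at line 5 remove [cne] add [hadpl,hbabj] -> 14 lines: zmnb egv vwweh jwy rzn pwc hadpl hbabj wjyko woczm qyw zefb vfygd qdgj
Hunk 3: at line 2 remove [vwweh,jwy] add [ktbmw,kai,sffcg] -> 15 lines: zmnb egv ktbmw kai sffcg rzn pwc hadpl hbabj wjyko woczm qyw zefb vfygd qdgj
Final line 5: sffcg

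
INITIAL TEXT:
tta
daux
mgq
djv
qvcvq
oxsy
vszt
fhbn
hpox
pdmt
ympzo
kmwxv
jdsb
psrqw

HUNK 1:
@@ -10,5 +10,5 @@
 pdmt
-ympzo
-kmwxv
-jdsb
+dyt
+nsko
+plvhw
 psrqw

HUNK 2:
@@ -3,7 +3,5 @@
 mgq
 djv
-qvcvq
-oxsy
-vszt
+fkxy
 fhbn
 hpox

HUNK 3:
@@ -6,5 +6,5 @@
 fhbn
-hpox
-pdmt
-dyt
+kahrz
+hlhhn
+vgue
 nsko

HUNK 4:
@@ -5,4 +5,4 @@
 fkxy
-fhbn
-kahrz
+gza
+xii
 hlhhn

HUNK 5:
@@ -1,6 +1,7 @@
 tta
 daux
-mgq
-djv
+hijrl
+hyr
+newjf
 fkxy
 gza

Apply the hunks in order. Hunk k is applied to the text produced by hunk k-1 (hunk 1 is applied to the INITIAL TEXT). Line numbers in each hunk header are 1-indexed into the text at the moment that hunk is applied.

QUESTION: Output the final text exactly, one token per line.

Answer: tta
daux
hijrl
hyr
newjf
fkxy
gza
xii
hlhhn
vgue
nsko
plvhw
psrqw

Derivation:
Hunk 1: at line 10 remove [ympzo,kmwxv,jdsb] add [dyt,nsko,plvhw] -> 14 lines: tta daux mgq djv qvcvq oxsy vszt fhbn hpox pdmt dyt nsko plvhw psrqw
Hunk 2: at line 3 remove [qvcvq,oxsy,vszt] add [fkxy] -> 12 lines: tta daux mgq djv fkxy fhbn hpox pdmt dyt nsko plvhw psrqw
Hunk 3: at line 6 remove [hpox,pdmt,dyt] add [kahrz,hlhhn,vgue] -> 12 lines: tta daux mgq djv fkxy fhbn kahrz hlhhn vgue nsko plvhw psrqw
Hunk 4: at line 5 remove [fhbn,kahrz] add [gza,xii] -> 12 lines: tta daux mgq djv fkxy gza xii hlhhn vgue nsko plvhw psrqw
Hunk 5: at line 1 remove [mgq,djv] add [hijrl,hyr,newjf] -> 13 lines: tta daux hijrl hyr newjf fkxy gza xii hlhhn vgue nsko plvhw psrqw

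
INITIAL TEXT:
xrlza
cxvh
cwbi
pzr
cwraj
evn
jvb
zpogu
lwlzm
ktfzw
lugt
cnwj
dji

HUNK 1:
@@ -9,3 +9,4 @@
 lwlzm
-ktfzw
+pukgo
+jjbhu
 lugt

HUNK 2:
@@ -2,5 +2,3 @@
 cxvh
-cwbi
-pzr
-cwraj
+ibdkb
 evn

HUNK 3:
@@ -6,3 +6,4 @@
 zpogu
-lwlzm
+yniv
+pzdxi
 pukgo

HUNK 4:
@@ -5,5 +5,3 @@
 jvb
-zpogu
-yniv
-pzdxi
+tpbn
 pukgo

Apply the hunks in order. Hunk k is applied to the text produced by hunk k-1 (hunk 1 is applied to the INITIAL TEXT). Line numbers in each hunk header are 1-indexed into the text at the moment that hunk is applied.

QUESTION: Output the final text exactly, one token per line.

Hunk 1: at line 9 remove [ktfzw] add [pukgo,jjbhu] -> 14 lines: xrlza cxvh cwbi pzr cwraj evn jvb zpogu lwlzm pukgo jjbhu lugt cnwj dji
Hunk 2: at line 2 remove [cwbi,pzr,cwraj] add [ibdkb] -> 12 lines: xrlza cxvh ibdkb evn jvb zpogu lwlzm pukgo jjbhu lugt cnwj dji
Hunk 3: at line 6 remove [lwlzm] add [yniv,pzdxi] -> 13 lines: xrlza cxvh ibdkb evn jvb zpogu yniv pzdxi pukgo jjbhu lugt cnwj dji
Hunk 4: at line 5 remove [zpogu,yniv,pzdxi] add [tpbn] -> 11 lines: xrlza cxvh ibdkb evn jvb tpbn pukgo jjbhu lugt cnwj dji

Answer: xrlza
cxvh
ibdkb
evn
jvb
tpbn
pukgo
jjbhu
lugt
cnwj
dji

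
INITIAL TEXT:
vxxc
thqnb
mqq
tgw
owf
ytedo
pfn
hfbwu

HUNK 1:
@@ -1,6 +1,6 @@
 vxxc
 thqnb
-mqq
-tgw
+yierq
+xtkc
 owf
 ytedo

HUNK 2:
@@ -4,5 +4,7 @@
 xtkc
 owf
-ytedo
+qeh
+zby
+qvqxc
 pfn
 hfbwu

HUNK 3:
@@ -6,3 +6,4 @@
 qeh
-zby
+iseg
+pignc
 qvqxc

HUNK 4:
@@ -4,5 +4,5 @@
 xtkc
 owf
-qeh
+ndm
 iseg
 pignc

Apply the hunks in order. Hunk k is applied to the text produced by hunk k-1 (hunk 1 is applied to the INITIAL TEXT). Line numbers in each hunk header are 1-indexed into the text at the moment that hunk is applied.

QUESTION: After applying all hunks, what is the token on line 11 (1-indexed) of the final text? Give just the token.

Answer: hfbwu

Derivation:
Hunk 1: at line 1 remove [mqq,tgw] add [yierq,xtkc] -> 8 lines: vxxc thqnb yierq xtkc owf ytedo pfn hfbwu
Hunk 2: at line 4 remove [ytedo] add [qeh,zby,qvqxc] -> 10 lines: vxxc thqnb yierq xtkc owf qeh zby qvqxc pfn hfbwu
Hunk 3: at line 6 remove [zby] add [iseg,pignc] -> 11 lines: vxxc thqnb yierq xtkc owf qeh iseg pignc qvqxc pfn hfbwu
Hunk 4: at line 4 remove [qeh] add [ndm] -> 11 lines: vxxc thqnb yierq xtkc owf ndm iseg pignc qvqxc pfn hfbwu
Final line 11: hfbwu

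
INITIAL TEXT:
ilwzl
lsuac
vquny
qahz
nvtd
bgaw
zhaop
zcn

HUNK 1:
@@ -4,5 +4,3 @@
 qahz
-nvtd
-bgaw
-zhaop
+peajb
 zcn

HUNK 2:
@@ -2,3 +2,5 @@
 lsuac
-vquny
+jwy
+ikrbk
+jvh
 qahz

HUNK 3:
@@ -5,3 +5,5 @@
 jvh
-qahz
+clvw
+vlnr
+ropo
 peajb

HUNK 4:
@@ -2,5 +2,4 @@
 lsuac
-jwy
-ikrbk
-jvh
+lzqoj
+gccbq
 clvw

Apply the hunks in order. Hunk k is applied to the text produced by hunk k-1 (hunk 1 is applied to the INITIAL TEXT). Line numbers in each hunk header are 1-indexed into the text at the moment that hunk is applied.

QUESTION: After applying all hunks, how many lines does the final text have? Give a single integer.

Answer: 9

Derivation:
Hunk 1: at line 4 remove [nvtd,bgaw,zhaop] add [peajb] -> 6 lines: ilwzl lsuac vquny qahz peajb zcn
Hunk 2: at line 2 remove [vquny] add [jwy,ikrbk,jvh] -> 8 lines: ilwzl lsuac jwy ikrbk jvh qahz peajb zcn
Hunk 3: at line 5 remove [qahz] add [clvw,vlnr,ropo] -> 10 lines: ilwzl lsuac jwy ikrbk jvh clvw vlnr ropo peajb zcn
Hunk 4: at line 2 remove [jwy,ikrbk,jvh] add [lzqoj,gccbq] -> 9 lines: ilwzl lsuac lzqoj gccbq clvw vlnr ropo peajb zcn
Final line count: 9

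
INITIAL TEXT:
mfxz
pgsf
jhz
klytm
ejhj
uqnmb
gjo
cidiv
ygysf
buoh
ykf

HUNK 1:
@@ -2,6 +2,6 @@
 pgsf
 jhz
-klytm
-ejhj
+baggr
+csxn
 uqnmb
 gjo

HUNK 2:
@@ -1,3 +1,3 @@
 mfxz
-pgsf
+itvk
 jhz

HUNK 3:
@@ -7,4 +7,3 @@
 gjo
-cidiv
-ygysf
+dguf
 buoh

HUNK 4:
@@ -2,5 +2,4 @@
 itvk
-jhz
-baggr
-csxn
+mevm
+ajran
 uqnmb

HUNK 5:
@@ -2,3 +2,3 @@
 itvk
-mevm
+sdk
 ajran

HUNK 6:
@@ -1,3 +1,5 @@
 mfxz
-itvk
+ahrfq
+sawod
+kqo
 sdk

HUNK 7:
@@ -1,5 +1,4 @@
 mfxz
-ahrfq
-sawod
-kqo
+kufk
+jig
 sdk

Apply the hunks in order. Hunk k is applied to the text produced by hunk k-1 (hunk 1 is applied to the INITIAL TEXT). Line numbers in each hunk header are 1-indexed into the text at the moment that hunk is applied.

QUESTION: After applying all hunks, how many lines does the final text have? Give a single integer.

Answer: 10

Derivation:
Hunk 1: at line 2 remove [klytm,ejhj] add [baggr,csxn] -> 11 lines: mfxz pgsf jhz baggr csxn uqnmb gjo cidiv ygysf buoh ykf
Hunk 2: at line 1 remove [pgsf] add [itvk] -> 11 lines: mfxz itvk jhz baggr csxn uqnmb gjo cidiv ygysf buoh ykf
Hunk 3: at line 7 remove [cidiv,ygysf] add [dguf] -> 10 lines: mfxz itvk jhz baggr csxn uqnmb gjo dguf buoh ykf
Hunk 4: at line 2 remove [jhz,baggr,csxn] add [mevm,ajran] -> 9 lines: mfxz itvk mevm ajran uqnmb gjo dguf buoh ykf
Hunk 5: at line 2 remove [mevm] add [sdk] -> 9 lines: mfxz itvk sdk ajran uqnmb gjo dguf buoh ykf
Hunk 6: at line 1 remove [itvk] add [ahrfq,sawod,kqo] -> 11 lines: mfxz ahrfq sawod kqo sdk ajran uqnmb gjo dguf buoh ykf
Hunk 7: at line 1 remove [ahrfq,sawod,kqo] add [kufk,jig] -> 10 lines: mfxz kufk jig sdk ajran uqnmb gjo dguf buoh ykf
Final line count: 10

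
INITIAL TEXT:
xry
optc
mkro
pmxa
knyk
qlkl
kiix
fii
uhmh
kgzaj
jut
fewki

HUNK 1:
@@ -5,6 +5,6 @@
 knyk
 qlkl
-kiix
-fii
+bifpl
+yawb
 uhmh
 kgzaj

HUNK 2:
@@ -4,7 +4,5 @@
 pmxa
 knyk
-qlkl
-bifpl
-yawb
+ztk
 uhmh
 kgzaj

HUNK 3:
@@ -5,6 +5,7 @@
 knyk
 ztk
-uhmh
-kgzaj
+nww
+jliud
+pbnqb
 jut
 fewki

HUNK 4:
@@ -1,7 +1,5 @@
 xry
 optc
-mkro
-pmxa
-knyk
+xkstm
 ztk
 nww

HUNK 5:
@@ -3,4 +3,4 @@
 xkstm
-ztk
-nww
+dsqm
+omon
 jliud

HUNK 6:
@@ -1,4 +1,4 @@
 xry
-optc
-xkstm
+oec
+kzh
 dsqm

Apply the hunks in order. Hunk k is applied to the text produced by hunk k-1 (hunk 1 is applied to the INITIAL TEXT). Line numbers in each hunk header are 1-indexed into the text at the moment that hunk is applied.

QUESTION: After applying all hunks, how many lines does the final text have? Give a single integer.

Answer: 9

Derivation:
Hunk 1: at line 5 remove [kiix,fii] add [bifpl,yawb] -> 12 lines: xry optc mkro pmxa knyk qlkl bifpl yawb uhmh kgzaj jut fewki
Hunk 2: at line 4 remove [qlkl,bifpl,yawb] add [ztk] -> 10 lines: xry optc mkro pmxa knyk ztk uhmh kgzaj jut fewki
Hunk 3: at line 5 remove [uhmh,kgzaj] add [nww,jliud,pbnqb] -> 11 lines: xry optc mkro pmxa knyk ztk nww jliud pbnqb jut fewki
Hunk 4: at line 1 remove [mkro,pmxa,knyk] add [xkstm] -> 9 lines: xry optc xkstm ztk nww jliud pbnqb jut fewki
Hunk 5: at line 3 remove [ztk,nww] add [dsqm,omon] -> 9 lines: xry optc xkstm dsqm omon jliud pbnqb jut fewki
Hunk 6: at line 1 remove [optc,xkstm] add [oec,kzh] -> 9 lines: xry oec kzh dsqm omon jliud pbnqb jut fewki
Final line count: 9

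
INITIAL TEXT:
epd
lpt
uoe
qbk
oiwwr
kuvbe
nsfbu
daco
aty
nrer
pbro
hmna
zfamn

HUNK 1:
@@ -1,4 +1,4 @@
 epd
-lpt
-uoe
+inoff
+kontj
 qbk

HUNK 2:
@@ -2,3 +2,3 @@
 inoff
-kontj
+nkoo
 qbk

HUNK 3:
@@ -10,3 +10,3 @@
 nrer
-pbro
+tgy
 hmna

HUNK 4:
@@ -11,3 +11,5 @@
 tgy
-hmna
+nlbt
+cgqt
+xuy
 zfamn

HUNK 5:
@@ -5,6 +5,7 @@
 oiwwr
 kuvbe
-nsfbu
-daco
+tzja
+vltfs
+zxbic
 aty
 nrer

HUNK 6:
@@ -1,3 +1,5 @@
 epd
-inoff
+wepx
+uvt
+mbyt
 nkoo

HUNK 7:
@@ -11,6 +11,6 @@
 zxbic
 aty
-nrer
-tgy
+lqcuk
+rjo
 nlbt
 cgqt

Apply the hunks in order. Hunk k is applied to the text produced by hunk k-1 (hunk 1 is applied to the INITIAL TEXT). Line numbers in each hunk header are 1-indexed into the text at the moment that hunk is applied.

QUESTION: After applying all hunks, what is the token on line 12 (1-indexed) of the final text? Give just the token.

Hunk 1: at line 1 remove [lpt,uoe] add [inoff,kontj] -> 13 lines: epd inoff kontj qbk oiwwr kuvbe nsfbu daco aty nrer pbro hmna zfamn
Hunk 2: at line 2 remove [kontj] add [nkoo] -> 13 lines: epd inoff nkoo qbk oiwwr kuvbe nsfbu daco aty nrer pbro hmna zfamn
Hunk 3: at line 10 remove [pbro] add [tgy] -> 13 lines: epd inoff nkoo qbk oiwwr kuvbe nsfbu daco aty nrer tgy hmna zfamn
Hunk 4: at line 11 remove [hmna] add [nlbt,cgqt,xuy] -> 15 lines: epd inoff nkoo qbk oiwwr kuvbe nsfbu daco aty nrer tgy nlbt cgqt xuy zfamn
Hunk 5: at line 5 remove [nsfbu,daco] add [tzja,vltfs,zxbic] -> 16 lines: epd inoff nkoo qbk oiwwr kuvbe tzja vltfs zxbic aty nrer tgy nlbt cgqt xuy zfamn
Hunk 6: at line 1 remove [inoff] add [wepx,uvt,mbyt] -> 18 lines: epd wepx uvt mbyt nkoo qbk oiwwr kuvbe tzja vltfs zxbic aty nrer tgy nlbt cgqt xuy zfamn
Hunk 7: at line 11 remove [nrer,tgy] add [lqcuk,rjo] -> 18 lines: epd wepx uvt mbyt nkoo qbk oiwwr kuvbe tzja vltfs zxbic aty lqcuk rjo nlbt cgqt xuy zfamn
Final line 12: aty

Answer: aty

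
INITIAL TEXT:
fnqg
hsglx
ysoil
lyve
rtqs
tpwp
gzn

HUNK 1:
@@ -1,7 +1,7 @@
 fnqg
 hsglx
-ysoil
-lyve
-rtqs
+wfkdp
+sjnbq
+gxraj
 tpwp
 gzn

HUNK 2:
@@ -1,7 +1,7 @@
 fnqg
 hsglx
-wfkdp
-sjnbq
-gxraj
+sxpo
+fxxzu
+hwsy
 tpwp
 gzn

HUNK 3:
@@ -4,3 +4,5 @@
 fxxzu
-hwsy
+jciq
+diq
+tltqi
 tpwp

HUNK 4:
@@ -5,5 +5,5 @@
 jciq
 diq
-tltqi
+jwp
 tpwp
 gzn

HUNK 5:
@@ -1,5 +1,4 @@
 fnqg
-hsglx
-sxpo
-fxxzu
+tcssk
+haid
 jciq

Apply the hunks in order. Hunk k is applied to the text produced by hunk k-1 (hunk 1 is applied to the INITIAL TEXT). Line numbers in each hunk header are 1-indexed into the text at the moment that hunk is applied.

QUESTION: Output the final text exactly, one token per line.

Answer: fnqg
tcssk
haid
jciq
diq
jwp
tpwp
gzn

Derivation:
Hunk 1: at line 1 remove [ysoil,lyve,rtqs] add [wfkdp,sjnbq,gxraj] -> 7 lines: fnqg hsglx wfkdp sjnbq gxraj tpwp gzn
Hunk 2: at line 1 remove [wfkdp,sjnbq,gxraj] add [sxpo,fxxzu,hwsy] -> 7 lines: fnqg hsglx sxpo fxxzu hwsy tpwp gzn
Hunk 3: at line 4 remove [hwsy] add [jciq,diq,tltqi] -> 9 lines: fnqg hsglx sxpo fxxzu jciq diq tltqi tpwp gzn
Hunk 4: at line 5 remove [tltqi] add [jwp] -> 9 lines: fnqg hsglx sxpo fxxzu jciq diq jwp tpwp gzn
Hunk 5: at line 1 remove [hsglx,sxpo,fxxzu] add [tcssk,haid] -> 8 lines: fnqg tcssk haid jciq diq jwp tpwp gzn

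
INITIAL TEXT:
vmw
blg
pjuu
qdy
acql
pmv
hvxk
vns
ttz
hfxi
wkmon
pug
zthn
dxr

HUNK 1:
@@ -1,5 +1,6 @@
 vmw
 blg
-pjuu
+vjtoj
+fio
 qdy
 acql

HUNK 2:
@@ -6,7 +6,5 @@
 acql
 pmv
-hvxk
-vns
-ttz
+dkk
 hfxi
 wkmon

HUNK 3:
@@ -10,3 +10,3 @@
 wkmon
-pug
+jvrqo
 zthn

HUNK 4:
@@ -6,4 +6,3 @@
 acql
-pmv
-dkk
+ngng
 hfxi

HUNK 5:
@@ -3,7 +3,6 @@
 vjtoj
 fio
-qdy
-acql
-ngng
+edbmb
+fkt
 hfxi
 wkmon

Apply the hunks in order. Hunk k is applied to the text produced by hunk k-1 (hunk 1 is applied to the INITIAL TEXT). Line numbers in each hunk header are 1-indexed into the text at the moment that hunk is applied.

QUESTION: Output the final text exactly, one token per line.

Answer: vmw
blg
vjtoj
fio
edbmb
fkt
hfxi
wkmon
jvrqo
zthn
dxr

Derivation:
Hunk 1: at line 1 remove [pjuu] add [vjtoj,fio] -> 15 lines: vmw blg vjtoj fio qdy acql pmv hvxk vns ttz hfxi wkmon pug zthn dxr
Hunk 2: at line 6 remove [hvxk,vns,ttz] add [dkk] -> 13 lines: vmw blg vjtoj fio qdy acql pmv dkk hfxi wkmon pug zthn dxr
Hunk 3: at line 10 remove [pug] add [jvrqo] -> 13 lines: vmw blg vjtoj fio qdy acql pmv dkk hfxi wkmon jvrqo zthn dxr
Hunk 4: at line 6 remove [pmv,dkk] add [ngng] -> 12 lines: vmw blg vjtoj fio qdy acql ngng hfxi wkmon jvrqo zthn dxr
Hunk 5: at line 3 remove [qdy,acql,ngng] add [edbmb,fkt] -> 11 lines: vmw blg vjtoj fio edbmb fkt hfxi wkmon jvrqo zthn dxr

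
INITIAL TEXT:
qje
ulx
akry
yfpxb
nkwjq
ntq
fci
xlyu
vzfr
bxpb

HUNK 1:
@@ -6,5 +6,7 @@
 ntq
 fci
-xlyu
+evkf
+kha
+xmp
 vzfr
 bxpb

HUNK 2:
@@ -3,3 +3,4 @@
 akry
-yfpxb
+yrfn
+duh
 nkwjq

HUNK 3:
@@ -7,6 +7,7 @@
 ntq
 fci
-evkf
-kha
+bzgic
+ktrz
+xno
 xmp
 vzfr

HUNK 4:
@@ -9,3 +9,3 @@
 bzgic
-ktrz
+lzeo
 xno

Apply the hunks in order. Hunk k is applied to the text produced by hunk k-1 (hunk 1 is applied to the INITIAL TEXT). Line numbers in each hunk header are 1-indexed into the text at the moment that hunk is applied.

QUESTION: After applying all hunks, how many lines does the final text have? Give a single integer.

Hunk 1: at line 6 remove [xlyu] add [evkf,kha,xmp] -> 12 lines: qje ulx akry yfpxb nkwjq ntq fci evkf kha xmp vzfr bxpb
Hunk 2: at line 3 remove [yfpxb] add [yrfn,duh] -> 13 lines: qje ulx akry yrfn duh nkwjq ntq fci evkf kha xmp vzfr bxpb
Hunk 3: at line 7 remove [evkf,kha] add [bzgic,ktrz,xno] -> 14 lines: qje ulx akry yrfn duh nkwjq ntq fci bzgic ktrz xno xmp vzfr bxpb
Hunk 4: at line 9 remove [ktrz] add [lzeo] -> 14 lines: qje ulx akry yrfn duh nkwjq ntq fci bzgic lzeo xno xmp vzfr bxpb
Final line count: 14

Answer: 14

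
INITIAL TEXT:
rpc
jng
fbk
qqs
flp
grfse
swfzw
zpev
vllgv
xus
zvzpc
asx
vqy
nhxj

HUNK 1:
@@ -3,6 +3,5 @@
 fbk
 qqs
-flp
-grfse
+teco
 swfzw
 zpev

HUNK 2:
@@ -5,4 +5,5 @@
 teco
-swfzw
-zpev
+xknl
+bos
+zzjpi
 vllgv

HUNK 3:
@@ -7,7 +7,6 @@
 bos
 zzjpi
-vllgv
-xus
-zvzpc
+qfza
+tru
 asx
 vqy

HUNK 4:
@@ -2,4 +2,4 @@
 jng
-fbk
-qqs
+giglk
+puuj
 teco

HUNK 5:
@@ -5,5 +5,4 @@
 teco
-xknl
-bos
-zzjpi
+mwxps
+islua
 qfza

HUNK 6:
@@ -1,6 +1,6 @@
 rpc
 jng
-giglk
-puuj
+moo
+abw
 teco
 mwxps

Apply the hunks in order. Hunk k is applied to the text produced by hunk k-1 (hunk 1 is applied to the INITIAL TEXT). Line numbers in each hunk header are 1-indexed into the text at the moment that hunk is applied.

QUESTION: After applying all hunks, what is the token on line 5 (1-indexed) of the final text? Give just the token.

Hunk 1: at line 3 remove [flp,grfse] add [teco] -> 13 lines: rpc jng fbk qqs teco swfzw zpev vllgv xus zvzpc asx vqy nhxj
Hunk 2: at line 5 remove [swfzw,zpev] add [xknl,bos,zzjpi] -> 14 lines: rpc jng fbk qqs teco xknl bos zzjpi vllgv xus zvzpc asx vqy nhxj
Hunk 3: at line 7 remove [vllgv,xus,zvzpc] add [qfza,tru] -> 13 lines: rpc jng fbk qqs teco xknl bos zzjpi qfza tru asx vqy nhxj
Hunk 4: at line 2 remove [fbk,qqs] add [giglk,puuj] -> 13 lines: rpc jng giglk puuj teco xknl bos zzjpi qfza tru asx vqy nhxj
Hunk 5: at line 5 remove [xknl,bos,zzjpi] add [mwxps,islua] -> 12 lines: rpc jng giglk puuj teco mwxps islua qfza tru asx vqy nhxj
Hunk 6: at line 1 remove [giglk,puuj] add [moo,abw] -> 12 lines: rpc jng moo abw teco mwxps islua qfza tru asx vqy nhxj
Final line 5: teco

Answer: teco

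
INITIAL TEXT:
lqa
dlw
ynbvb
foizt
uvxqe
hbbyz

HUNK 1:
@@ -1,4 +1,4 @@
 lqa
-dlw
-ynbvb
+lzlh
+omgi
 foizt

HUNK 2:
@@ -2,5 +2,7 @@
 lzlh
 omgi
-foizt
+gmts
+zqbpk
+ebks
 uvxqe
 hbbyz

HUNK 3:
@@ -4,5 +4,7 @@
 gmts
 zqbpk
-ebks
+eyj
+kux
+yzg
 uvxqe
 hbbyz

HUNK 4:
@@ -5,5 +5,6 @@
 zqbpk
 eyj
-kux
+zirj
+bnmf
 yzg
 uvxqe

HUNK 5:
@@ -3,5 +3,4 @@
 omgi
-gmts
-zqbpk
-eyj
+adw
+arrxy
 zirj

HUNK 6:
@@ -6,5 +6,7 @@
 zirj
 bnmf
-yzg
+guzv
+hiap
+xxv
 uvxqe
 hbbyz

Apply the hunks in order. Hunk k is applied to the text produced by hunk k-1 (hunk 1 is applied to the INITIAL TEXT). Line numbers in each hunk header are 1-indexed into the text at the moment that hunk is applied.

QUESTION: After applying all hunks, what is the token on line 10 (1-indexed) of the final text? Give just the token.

Answer: xxv

Derivation:
Hunk 1: at line 1 remove [dlw,ynbvb] add [lzlh,omgi] -> 6 lines: lqa lzlh omgi foizt uvxqe hbbyz
Hunk 2: at line 2 remove [foizt] add [gmts,zqbpk,ebks] -> 8 lines: lqa lzlh omgi gmts zqbpk ebks uvxqe hbbyz
Hunk 3: at line 4 remove [ebks] add [eyj,kux,yzg] -> 10 lines: lqa lzlh omgi gmts zqbpk eyj kux yzg uvxqe hbbyz
Hunk 4: at line 5 remove [kux] add [zirj,bnmf] -> 11 lines: lqa lzlh omgi gmts zqbpk eyj zirj bnmf yzg uvxqe hbbyz
Hunk 5: at line 3 remove [gmts,zqbpk,eyj] add [adw,arrxy] -> 10 lines: lqa lzlh omgi adw arrxy zirj bnmf yzg uvxqe hbbyz
Hunk 6: at line 6 remove [yzg] add [guzv,hiap,xxv] -> 12 lines: lqa lzlh omgi adw arrxy zirj bnmf guzv hiap xxv uvxqe hbbyz
Final line 10: xxv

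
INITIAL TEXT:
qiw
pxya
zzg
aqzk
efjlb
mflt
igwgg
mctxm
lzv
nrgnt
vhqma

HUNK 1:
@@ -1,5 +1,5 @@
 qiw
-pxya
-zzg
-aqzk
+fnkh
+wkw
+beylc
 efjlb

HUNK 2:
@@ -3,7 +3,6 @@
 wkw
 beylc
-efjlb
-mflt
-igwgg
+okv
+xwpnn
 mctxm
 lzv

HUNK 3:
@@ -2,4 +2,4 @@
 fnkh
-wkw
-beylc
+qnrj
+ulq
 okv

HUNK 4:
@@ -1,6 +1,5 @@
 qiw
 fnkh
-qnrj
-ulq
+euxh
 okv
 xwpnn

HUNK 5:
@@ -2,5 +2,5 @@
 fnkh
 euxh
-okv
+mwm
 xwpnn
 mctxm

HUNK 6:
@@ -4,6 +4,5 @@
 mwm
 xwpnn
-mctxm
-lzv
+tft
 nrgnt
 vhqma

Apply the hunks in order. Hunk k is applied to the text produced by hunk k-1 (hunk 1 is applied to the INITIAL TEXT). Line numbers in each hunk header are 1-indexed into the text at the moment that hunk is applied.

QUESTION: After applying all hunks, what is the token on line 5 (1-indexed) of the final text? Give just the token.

Answer: xwpnn

Derivation:
Hunk 1: at line 1 remove [pxya,zzg,aqzk] add [fnkh,wkw,beylc] -> 11 lines: qiw fnkh wkw beylc efjlb mflt igwgg mctxm lzv nrgnt vhqma
Hunk 2: at line 3 remove [efjlb,mflt,igwgg] add [okv,xwpnn] -> 10 lines: qiw fnkh wkw beylc okv xwpnn mctxm lzv nrgnt vhqma
Hunk 3: at line 2 remove [wkw,beylc] add [qnrj,ulq] -> 10 lines: qiw fnkh qnrj ulq okv xwpnn mctxm lzv nrgnt vhqma
Hunk 4: at line 1 remove [qnrj,ulq] add [euxh] -> 9 lines: qiw fnkh euxh okv xwpnn mctxm lzv nrgnt vhqma
Hunk 5: at line 2 remove [okv] add [mwm] -> 9 lines: qiw fnkh euxh mwm xwpnn mctxm lzv nrgnt vhqma
Hunk 6: at line 4 remove [mctxm,lzv] add [tft] -> 8 lines: qiw fnkh euxh mwm xwpnn tft nrgnt vhqma
Final line 5: xwpnn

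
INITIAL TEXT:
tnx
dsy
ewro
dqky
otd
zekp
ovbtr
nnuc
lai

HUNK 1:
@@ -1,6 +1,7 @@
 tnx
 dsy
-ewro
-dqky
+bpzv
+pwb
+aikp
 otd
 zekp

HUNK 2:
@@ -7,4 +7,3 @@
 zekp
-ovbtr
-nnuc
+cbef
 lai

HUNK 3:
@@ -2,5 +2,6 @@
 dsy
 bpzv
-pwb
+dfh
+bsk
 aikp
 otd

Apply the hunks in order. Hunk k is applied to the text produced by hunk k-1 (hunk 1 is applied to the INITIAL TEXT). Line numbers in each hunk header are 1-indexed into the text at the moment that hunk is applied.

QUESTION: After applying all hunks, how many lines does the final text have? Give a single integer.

Answer: 10

Derivation:
Hunk 1: at line 1 remove [ewro,dqky] add [bpzv,pwb,aikp] -> 10 lines: tnx dsy bpzv pwb aikp otd zekp ovbtr nnuc lai
Hunk 2: at line 7 remove [ovbtr,nnuc] add [cbef] -> 9 lines: tnx dsy bpzv pwb aikp otd zekp cbef lai
Hunk 3: at line 2 remove [pwb] add [dfh,bsk] -> 10 lines: tnx dsy bpzv dfh bsk aikp otd zekp cbef lai
Final line count: 10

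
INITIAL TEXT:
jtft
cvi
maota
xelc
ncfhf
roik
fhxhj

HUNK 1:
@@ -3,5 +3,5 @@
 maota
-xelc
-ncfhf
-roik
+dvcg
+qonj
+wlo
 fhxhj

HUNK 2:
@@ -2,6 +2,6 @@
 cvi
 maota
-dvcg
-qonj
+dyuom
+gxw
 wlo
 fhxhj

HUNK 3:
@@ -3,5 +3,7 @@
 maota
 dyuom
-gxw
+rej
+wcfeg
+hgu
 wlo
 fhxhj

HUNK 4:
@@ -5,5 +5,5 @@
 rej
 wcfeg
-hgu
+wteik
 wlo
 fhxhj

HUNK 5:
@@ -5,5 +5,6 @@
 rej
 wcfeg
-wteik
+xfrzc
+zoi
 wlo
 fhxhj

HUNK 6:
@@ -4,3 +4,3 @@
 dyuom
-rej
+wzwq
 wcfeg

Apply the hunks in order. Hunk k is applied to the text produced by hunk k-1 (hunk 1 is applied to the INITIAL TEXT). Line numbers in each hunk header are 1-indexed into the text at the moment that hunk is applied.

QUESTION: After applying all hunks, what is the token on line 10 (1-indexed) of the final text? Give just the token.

Answer: fhxhj

Derivation:
Hunk 1: at line 3 remove [xelc,ncfhf,roik] add [dvcg,qonj,wlo] -> 7 lines: jtft cvi maota dvcg qonj wlo fhxhj
Hunk 2: at line 2 remove [dvcg,qonj] add [dyuom,gxw] -> 7 lines: jtft cvi maota dyuom gxw wlo fhxhj
Hunk 3: at line 3 remove [gxw] add [rej,wcfeg,hgu] -> 9 lines: jtft cvi maota dyuom rej wcfeg hgu wlo fhxhj
Hunk 4: at line 5 remove [hgu] add [wteik] -> 9 lines: jtft cvi maota dyuom rej wcfeg wteik wlo fhxhj
Hunk 5: at line 5 remove [wteik] add [xfrzc,zoi] -> 10 lines: jtft cvi maota dyuom rej wcfeg xfrzc zoi wlo fhxhj
Hunk 6: at line 4 remove [rej] add [wzwq] -> 10 lines: jtft cvi maota dyuom wzwq wcfeg xfrzc zoi wlo fhxhj
Final line 10: fhxhj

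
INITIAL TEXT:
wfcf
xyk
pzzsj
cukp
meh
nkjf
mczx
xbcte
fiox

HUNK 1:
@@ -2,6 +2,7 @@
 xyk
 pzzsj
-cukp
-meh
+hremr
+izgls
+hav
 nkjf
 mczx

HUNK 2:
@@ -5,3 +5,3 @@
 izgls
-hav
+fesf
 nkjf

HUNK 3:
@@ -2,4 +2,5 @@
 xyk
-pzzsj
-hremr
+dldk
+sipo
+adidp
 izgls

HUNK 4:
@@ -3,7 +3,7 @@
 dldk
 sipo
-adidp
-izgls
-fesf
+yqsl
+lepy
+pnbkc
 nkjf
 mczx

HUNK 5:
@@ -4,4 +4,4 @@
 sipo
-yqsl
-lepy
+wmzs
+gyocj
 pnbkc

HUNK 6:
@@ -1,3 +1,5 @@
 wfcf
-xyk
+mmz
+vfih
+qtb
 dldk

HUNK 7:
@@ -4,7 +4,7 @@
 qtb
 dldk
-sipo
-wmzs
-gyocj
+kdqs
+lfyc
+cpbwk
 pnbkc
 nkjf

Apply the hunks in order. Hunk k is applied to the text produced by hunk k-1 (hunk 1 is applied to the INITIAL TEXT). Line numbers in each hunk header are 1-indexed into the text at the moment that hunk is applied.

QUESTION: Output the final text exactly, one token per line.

Hunk 1: at line 2 remove [cukp,meh] add [hremr,izgls,hav] -> 10 lines: wfcf xyk pzzsj hremr izgls hav nkjf mczx xbcte fiox
Hunk 2: at line 5 remove [hav] add [fesf] -> 10 lines: wfcf xyk pzzsj hremr izgls fesf nkjf mczx xbcte fiox
Hunk 3: at line 2 remove [pzzsj,hremr] add [dldk,sipo,adidp] -> 11 lines: wfcf xyk dldk sipo adidp izgls fesf nkjf mczx xbcte fiox
Hunk 4: at line 3 remove [adidp,izgls,fesf] add [yqsl,lepy,pnbkc] -> 11 lines: wfcf xyk dldk sipo yqsl lepy pnbkc nkjf mczx xbcte fiox
Hunk 5: at line 4 remove [yqsl,lepy] add [wmzs,gyocj] -> 11 lines: wfcf xyk dldk sipo wmzs gyocj pnbkc nkjf mczx xbcte fiox
Hunk 6: at line 1 remove [xyk] add [mmz,vfih,qtb] -> 13 lines: wfcf mmz vfih qtb dldk sipo wmzs gyocj pnbkc nkjf mczx xbcte fiox
Hunk 7: at line 4 remove [sipo,wmzs,gyocj] add [kdqs,lfyc,cpbwk] -> 13 lines: wfcf mmz vfih qtb dldk kdqs lfyc cpbwk pnbkc nkjf mczx xbcte fiox

Answer: wfcf
mmz
vfih
qtb
dldk
kdqs
lfyc
cpbwk
pnbkc
nkjf
mczx
xbcte
fiox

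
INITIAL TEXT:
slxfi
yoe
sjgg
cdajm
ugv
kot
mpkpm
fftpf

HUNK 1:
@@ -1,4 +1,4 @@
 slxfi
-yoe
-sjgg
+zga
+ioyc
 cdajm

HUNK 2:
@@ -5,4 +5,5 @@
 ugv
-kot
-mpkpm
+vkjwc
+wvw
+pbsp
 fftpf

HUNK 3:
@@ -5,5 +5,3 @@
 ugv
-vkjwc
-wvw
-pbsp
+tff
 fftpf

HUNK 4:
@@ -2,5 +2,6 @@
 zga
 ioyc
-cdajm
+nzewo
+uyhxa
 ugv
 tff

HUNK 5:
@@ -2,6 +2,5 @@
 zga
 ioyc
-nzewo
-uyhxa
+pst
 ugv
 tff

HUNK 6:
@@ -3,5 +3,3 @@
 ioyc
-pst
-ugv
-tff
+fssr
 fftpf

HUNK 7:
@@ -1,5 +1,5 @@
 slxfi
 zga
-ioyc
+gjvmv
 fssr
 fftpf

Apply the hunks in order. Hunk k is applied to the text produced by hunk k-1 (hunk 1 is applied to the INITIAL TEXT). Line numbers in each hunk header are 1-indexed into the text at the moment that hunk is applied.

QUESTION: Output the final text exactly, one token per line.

Hunk 1: at line 1 remove [yoe,sjgg] add [zga,ioyc] -> 8 lines: slxfi zga ioyc cdajm ugv kot mpkpm fftpf
Hunk 2: at line 5 remove [kot,mpkpm] add [vkjwc,wvw,pbsp] -> 9 lines: slxfi zga ioyc cdajm ugv vkjwc wvw pbsp fftpf
Hunk 3: at line 5 remove [vkjwc,wvw,pbsp] add [tff] -> 7 lines: slxfi zga ioyc cdajm ugv tff fftpf
Hunk 4: at line 2 remove [cdajm] add [nzewo,uyhxa] -> 8 lines: slxfi zga ioyc nzewo uyhxa ugv tff fftpf
Hunk 5: at line 2 remove [nzewo,uyhxa] add [pst] -> 7 lines: slxfi zga ioyc pst ugv tff fftpf
Hunk 6: at line 3 remove [pst,ugv,tff] add [fssr] -> 5 lines: slxfi zga ioyc fssr fftpf
Hunk 7: at line 1 remove [ioyc] add [gjvmv] -> 5 lines: slxfi zga gjvmv fssr fftpf

Answer: slxfi
zga
gjvmv
fssr
fftpf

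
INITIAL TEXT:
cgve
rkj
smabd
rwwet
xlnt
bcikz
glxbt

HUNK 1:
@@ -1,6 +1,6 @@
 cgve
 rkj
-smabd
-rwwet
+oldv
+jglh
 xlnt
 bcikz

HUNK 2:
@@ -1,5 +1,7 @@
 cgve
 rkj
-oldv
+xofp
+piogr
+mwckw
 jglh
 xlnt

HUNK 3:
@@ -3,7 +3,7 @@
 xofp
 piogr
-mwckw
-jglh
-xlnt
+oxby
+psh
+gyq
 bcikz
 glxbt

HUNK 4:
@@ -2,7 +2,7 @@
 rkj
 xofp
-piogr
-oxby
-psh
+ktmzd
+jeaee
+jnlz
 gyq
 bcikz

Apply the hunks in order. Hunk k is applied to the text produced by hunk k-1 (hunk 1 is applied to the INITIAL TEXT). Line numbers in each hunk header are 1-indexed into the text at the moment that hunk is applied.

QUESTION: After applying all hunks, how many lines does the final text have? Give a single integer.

Hunk 1: at line 1 remove [smabd,rwwet] add [oldv,jglh] -> 7 lines: cgve rkj oldv jglh xlnt bcikz glxbt
Hunk 2: at line 1 remove [oldv] add [xofp,piogr,mwckw] -> 9 lines: cgve rkj xofp piogr mwckw jglh xlnt bcikz glxbt
Hunk 3: at line 3 remove [mwckw,jglh,xlnt] add [oxby,psh,gyq] -> 9 lines: cgve rkj xofp piogr oxby psh gyq bcikz glxbt
Hunk 4: at line 2 remove [piogr,oxby,psh] add [ktmzd,jeaee,jnlz] -> 9 lines: cgve rkj xofp ktmzd jeaee jnlz gyq bcikz glxbt
Final line count: 9

Answer: 9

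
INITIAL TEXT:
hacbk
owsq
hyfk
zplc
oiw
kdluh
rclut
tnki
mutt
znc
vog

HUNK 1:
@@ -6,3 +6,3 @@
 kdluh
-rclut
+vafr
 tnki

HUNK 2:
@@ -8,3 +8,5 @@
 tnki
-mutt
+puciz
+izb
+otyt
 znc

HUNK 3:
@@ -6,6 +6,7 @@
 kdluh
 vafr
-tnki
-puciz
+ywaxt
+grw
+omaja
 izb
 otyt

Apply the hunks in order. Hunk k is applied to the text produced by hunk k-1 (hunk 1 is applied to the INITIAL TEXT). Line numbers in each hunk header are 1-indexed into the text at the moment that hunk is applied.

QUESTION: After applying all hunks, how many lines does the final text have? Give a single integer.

Hunk 1: at line 6 remove [rclut] add [vafr] -> 11 lines: hacbk owsq hyfk zplc oiw kdluh vafr tnki mutt znc vog
Hunk 2: at line 8 remove [mutt] add [puciz,izb,otyt] -> 13 lines: hacbk owsq hyfk zplc oiw kdluh vafr tnki puciz izb otyt znc vog
Hunk 3: at line 6 remove [tnki,puciz] add [ywaxt,grw,omaja] -> 14 lines: hacbk owsq hyfk zplc oiw kdluh vafr ywaxt grw omaja izb otyt znc vog
Final line count: 14

Answer: 14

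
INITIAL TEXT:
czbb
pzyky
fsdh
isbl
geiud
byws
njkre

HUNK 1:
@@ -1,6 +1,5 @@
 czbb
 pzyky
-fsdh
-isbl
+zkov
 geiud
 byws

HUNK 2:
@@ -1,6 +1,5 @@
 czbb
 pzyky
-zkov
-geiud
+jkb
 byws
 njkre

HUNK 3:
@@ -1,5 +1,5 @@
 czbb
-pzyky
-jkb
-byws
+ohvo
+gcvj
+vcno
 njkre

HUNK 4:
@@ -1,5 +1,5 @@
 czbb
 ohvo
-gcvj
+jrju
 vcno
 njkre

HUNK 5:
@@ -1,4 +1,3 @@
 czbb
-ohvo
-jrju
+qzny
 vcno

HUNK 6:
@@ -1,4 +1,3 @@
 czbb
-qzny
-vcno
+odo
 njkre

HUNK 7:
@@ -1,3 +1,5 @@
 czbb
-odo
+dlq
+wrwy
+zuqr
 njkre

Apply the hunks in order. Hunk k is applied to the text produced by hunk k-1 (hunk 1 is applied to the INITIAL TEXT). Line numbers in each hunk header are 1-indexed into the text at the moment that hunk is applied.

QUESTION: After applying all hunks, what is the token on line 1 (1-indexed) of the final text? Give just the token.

Answer: czbb

Derivation:
Hunk 1: at line 1 remove [fsdh,isbl] add [zkov] -> 6 lines: czbb pzyky zkov geiud byws njkre
Hunk 2: at line 1 remove [zkov,geiud] add [jkb] -> 5 lines: czbb pzyky jkb byws njkre
Hunk 3: at line 1 remove [pzyky,jkb,byws] add [ohvo,gcvj,vcno] -> 5 lines: czbb ohvo gcvj vcno njkre
Hunk 4: at line 1 remove [gcvj] add [jrju] -> 5 lines: czbb ohvo jrju vcno njkre
Hunk 5: at line 1 remove [ohvo,jrju] add [qzny] -> 4 lines: czbb qzny vcno njkre
Hunk 6: at line 1 remove [qzny,vcno] add [odo] -> 3 lines: czbb odo njkre
Hunk 7: at line 1 remove [odo] add [dlq,wrwy,zuqr] -> 5 lines: czbb dlq wrwy zuqr njkre
Final line 1: czbb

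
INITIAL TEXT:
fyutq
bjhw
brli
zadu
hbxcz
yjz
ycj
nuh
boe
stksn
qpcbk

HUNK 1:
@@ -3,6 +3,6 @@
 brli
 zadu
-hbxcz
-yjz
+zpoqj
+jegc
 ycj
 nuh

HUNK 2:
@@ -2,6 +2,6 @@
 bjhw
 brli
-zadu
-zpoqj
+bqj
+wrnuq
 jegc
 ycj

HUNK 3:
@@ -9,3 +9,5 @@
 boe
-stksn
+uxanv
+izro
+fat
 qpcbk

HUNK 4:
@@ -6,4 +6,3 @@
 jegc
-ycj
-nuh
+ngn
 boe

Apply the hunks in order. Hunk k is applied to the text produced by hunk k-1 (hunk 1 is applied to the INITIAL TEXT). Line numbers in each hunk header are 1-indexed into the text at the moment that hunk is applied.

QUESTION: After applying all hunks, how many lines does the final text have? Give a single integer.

Answer: 12

Derivation:
Hunk 1: at line 3 remove [hbxcz,yjz] add [zpoqj,jegc] -> 11 lines: fyutq bjhw brli zadu zpoqj jegc ycj nuh boe stksn qpcbk
Hunk 2: at line 2 remove [zadu,zpoqj] add [bqj,wrnuq] -> 11 lines: fyutq bjhw brli bqj wrnuq jegc ycj nuh boe stksn qpcbk
Hunk 3: at line 9 remove [stksn] add [uxanv,izro,fat] -> 13 lines: fyutq bjhw brli bqj wrnuq jegc ycj nuh boe uxanv izro fat qpcbk
Hunk 4: at line 6 remove [ycj,nuh] add [ngn] -> 12 lines: fyutq bjhw brli bqj wrnuq jegc ngn boe uxanv izro fat qpcbk
Final line count: 12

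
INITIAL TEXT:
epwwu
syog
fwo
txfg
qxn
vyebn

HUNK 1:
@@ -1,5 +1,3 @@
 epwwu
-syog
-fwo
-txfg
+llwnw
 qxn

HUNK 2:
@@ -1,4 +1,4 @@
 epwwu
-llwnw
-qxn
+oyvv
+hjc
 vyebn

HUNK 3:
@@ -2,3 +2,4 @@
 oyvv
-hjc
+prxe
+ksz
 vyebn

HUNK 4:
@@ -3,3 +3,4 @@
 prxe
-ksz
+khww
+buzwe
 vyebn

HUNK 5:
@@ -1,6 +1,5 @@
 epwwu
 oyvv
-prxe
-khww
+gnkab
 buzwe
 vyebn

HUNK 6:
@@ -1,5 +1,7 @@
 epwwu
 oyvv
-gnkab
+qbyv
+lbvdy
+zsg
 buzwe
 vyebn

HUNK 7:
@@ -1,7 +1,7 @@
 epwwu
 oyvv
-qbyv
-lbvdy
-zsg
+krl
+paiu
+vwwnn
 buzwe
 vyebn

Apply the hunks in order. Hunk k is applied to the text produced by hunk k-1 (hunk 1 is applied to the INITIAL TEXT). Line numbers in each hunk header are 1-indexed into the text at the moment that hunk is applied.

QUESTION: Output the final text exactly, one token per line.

Answer: epwwu
oyvv
krl
paiu
vwwnn
buzwe
vyebn

Derivation:
Hunk 1: at line 1 remove [syog,fwo,txfg] add [llwnw] -> 4 lines: epwwu llwnw qxn vyebn
Hunk 2: at line 1 remove [llwnw,qxn] add [oyvv,hjc] -> 4 lines: epwwu oyvv hjc vyebn
Hunk 3: at line 2 remove [hjc] add [prxe,ksz] -> 5 lines: epwwu oyvv prxe ksz vyebn
Hunk 4: at line 3 remove [ksz] add [khww,buzwe] -> 6 lines: epwwu oyvv prxe khww buzwe vyebn
Hunk 5: at line 1 remove [prxe,khww] add [gnkab] -> 5 lines: epwwu oyvv gnkab buzwe vyebn
Hunk 6: at line 1 remove [gnkab] add [qbyv,lbvdy,zsg] -> 7 lines: epwwu oyvv qbyv lbvdy zsg buzwe vyebn
Hunk 7: at line 1 remove [qbyv,lbvdy,zsg] add [krl,paiu,vwwnn] -> 7 lines: epwwu oyvv krl paiu vwwnn buzwe vyebn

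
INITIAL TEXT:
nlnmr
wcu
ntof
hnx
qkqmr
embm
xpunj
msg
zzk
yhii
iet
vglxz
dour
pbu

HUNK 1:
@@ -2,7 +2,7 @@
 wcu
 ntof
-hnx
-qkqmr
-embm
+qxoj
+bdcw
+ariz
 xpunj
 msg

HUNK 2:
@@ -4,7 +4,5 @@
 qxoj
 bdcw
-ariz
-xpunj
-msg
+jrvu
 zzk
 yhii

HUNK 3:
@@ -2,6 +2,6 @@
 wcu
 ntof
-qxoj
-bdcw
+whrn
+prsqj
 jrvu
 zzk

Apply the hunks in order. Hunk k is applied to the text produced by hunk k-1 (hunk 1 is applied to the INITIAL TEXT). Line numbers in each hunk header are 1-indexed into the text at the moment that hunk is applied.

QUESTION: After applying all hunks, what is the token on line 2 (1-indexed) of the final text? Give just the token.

Hunk 1: at line 2 remove [hnx,qkqmr,embm] add [qxoj,bdcw,ariz] -> 14 lines: nlnmr wcu ntof qxoj bdcw ariz xpunj msg zzk yhii iet vglxz dour pbu
Hunk 2: at line 4 remove [ariz,xpunj,msg] add [jrvu] -> 12 lines: nlnmr wcu ntof qxoj bdcw jrvu zzk yhii iet vglxz dour pbu
Hunk 3: at line 2 remove [qxoj,bdcw] add [whrn,prsqj] -> 12 lines: nlnmr wcu ntof whrn prsqj jrvu zzk yhii iet vglxz dour pbu
Final line 2: wcu

Answer: wcu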